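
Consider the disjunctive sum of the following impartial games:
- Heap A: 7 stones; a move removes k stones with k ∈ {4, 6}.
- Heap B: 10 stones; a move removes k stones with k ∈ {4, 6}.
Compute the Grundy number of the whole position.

1

For heap A, compute g(0), g(1), … with moves {4, 6}:
k:     0  1  2  3  4  5  6  7
g(k):  0  0  0  0  1  1  1  1
So g(7) = 1.
Grundy values for heap B (subtraction set {4, 6}):
k:     0  1  2  3  4  5  6  7  8  9 10
g(k):  0  0  0  0  1  1  1  1  2  2  0
So g(10) = 0.
By the Sprague-Grundy theorem, the Grundy value of a sum of independent games is the XOR of the component values.
Combined value = 1 XOR 0 = 1.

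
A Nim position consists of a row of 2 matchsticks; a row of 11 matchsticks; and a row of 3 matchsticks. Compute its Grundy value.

10

Compute the nim-sum pairwise:
2 ^ 11 = 9
9 ^ 3 = 10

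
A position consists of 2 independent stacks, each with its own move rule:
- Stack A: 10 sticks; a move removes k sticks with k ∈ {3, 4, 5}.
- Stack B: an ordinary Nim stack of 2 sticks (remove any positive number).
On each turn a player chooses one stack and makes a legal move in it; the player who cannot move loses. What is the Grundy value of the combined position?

2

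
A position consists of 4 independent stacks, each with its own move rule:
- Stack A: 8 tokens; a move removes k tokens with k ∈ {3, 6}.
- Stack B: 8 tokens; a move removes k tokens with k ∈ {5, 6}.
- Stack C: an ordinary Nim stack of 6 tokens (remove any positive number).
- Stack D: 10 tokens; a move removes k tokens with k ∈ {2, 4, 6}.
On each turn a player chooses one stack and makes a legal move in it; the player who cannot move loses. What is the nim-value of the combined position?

For stack A, compute g(0), g(1), … with moves {3, 6}:
k:     0  1  2  3  4  5  6  7  8
g(k):  0  0  0  1  1  1  2  2  2
So g(8) = 2.
For stack B, compute g(0), g(1), … with moves {5, 6}:
k:     0  1  2  3  4  5  6  7  8
g(k):  0  0  0  0  0  1  1  1  1
So g(8) = 1.
Stack C is a plain Nim stack of size 6, so its Grundy value is 6.
Grundy values for stack D (subtraction set {2, 4, 6}):
k:     0  1  2  3  4  5  6  7  8  9 10
g(k):  0  0  1  1  2  2  3  3  0  0  1
So g(10) = 1.
The value of a disjunctive sum is the nim-sum of the parts.
Combined value = 2 ⊕ 1 ⊕ 6 ⊕ 1 = 4.

4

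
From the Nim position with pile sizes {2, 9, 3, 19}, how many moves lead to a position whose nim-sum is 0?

1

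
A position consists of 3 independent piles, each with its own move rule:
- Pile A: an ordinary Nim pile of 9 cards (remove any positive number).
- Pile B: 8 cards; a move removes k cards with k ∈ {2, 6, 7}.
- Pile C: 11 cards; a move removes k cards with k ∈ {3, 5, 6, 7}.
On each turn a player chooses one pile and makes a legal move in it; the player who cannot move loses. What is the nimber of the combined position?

11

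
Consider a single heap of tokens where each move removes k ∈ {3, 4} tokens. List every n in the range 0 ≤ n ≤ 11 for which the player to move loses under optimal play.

0, 1, 2, 7, 8, 9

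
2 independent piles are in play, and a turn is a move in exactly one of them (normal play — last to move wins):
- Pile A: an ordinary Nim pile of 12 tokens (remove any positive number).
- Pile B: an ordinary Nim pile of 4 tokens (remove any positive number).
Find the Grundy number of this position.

Pile A is a plain Nim pile of size 12, so its Grundy value is 12.
Pile B is a plain Nim pile of size 4, so its Grundy value is 4.
The value of a disjunctive sum is the nim-sum of the parts.
Combined value = 12 ⊕ 4 = 8.

8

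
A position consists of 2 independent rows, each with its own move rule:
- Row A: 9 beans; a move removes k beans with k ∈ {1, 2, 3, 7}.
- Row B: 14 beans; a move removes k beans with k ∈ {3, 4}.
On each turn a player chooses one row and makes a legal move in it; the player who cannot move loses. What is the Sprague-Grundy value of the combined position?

1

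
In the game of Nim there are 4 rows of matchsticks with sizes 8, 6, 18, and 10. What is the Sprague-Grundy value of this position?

Write each in binary and XOR column by column:
  01000  (8)
  00110  (6)
  10010  (18)
  01010  (10)
  -----
  10110  (22)

22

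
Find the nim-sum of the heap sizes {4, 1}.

5

Compute the nim-sum pairwise:
4 ^ 1 = 5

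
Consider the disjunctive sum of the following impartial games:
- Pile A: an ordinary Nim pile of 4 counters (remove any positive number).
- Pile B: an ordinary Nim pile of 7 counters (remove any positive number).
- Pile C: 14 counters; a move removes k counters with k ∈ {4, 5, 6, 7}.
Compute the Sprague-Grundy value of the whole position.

Pile A is a plain Nim pile of size 4, so its Grundy value is 4.
Pile B is a plain Nim pile of size 7, so its Grundy value is 7.
Grundy values for pile C (subtraction set {4, 5, 6, 7}):
k:     0  1  2  3  4  5  6  7  8  9 10 11 12 13 14
g(k):  0  0  0  0  1  1  1  1  2  2  2  0  0  0  0
So g(14) = 0.
The value of a disjunctive sum is the nim-sum of the parts.
Combined value = 4 XOR 7 XOR 0 = 3.

3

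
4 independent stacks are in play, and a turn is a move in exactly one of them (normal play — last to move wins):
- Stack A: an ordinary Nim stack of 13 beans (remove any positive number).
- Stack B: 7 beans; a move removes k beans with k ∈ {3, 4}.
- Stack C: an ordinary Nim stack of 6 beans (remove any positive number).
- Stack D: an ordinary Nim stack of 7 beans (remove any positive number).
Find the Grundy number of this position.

Stack A is a plain Nim stack of size 13, so its Grundy value is 13.
For stack B, compute g(0), g(1), … with moves {3, 4}:
k:     0  1  2  3  4  5  6  7
g(k):  0  0  0  1  1  1  2  0
So g(7) = 0.
Stack C is a plain Nim stack of size 6, so its Grundy value is 6.
Stack D is a plain Nim stack of size 7, so its Grundy value is 7.
The value of a disjunctive sum is the nim-sum of the parts.
Combined value = 13 XOR 0 XOR 6 XOR 7 = 12.

12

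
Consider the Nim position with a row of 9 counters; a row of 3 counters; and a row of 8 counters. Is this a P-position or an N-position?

N-position

Nim-sum: 9 ^ 3 ^ 8 = 2.
The nim-sum is 2 ≠ 0, so this is an N-position: the player to move can win.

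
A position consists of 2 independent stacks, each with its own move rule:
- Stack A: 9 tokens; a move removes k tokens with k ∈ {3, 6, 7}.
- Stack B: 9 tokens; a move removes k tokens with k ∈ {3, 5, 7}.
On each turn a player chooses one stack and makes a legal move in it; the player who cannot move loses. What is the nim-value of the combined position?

0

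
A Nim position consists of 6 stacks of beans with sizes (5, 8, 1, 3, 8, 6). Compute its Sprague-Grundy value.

1

Compute the nim-sum pairwise:
5 XOR 8 = 13
13 XOR 1 = 12
12 XOR 3 = 15
15 XOR 8 = 7
7 XOR 6 = 1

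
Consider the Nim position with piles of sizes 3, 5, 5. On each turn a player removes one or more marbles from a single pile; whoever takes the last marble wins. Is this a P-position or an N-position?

In binary:
  011  (3)
  101  (5)
  101  (5)
  ---
  011  (3)
The nim-sum is 3 ≠ 0, so this is an N-position: the player to move can win.

N-position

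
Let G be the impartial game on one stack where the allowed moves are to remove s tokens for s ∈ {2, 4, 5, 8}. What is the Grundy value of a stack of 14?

2

Compute g(0), g(1), … for moves {2, 4, 5, 8}:
g(0) = mex{} = 0
g(1) = mex{} = 0
g(2) = mex{0} = 1
g(3) = mex{0} = 1
g(4) = mex{0,1} = 2
g(5) = mex{0,1} = 2
g(6) = mex{0,1,2} = 3
g(7) = mex{1,2} = 0
g(8) = mex{0,1,2,3} = 4
g(9) = mex{0,2} = 1
g(10) = mex{1,2,3,4} = 0
g(11) = mex{0,1,3} = 2
g(12) = mex{0,2,4} = 1
g(13) = mex{1,2,4} = 0
g(14) = mex{0,1,3} = 2
So g(14) = 2.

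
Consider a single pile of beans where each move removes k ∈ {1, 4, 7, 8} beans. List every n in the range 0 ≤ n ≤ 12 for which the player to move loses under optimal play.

0, 2, 5, 11

Compute g(0), g(1), … for moves {1, 4, 7, 8}:
g(0) = mex{} = 0
g(1) = mex{0} = 1
g(2) = mex{1} = 0
g(3) = mex{0} = 1
g(4) = mex{0,1} = 2
g(5) = mex{1,2} = 0
g(6) = mex{0} = 1
g(7) = mex{0,1} = 2
g(8) = mex{0,1,2} = 3
g(9) = mex{0,1,3} = 2
g(10) = mex{0,1,2} = 3
g(11) = mex{1,2,3} = 0
g(12) = mex{0,2,3} = 1
The P-positions (g = 0) in 0..12 are 0, 2, 5, 11.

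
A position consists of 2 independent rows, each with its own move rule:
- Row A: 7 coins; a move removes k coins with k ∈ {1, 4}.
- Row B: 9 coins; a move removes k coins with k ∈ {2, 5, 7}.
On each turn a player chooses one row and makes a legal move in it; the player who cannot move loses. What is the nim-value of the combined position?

Grundy values for row A (subtraction set {1, 4}):
k:     0  1  2  3  4  5  6  7
g(k):  0  1  0  1  2  0  1  0
So g(7) = 0.
For row B, compute g(0), g(1), … with moves {2, 5, 7}:
k:     0  1  2  3  4  5  6  7  8  9
g(k):  0  0  1  1  0  2  1  3  2  2
So g(9) = 2.
The value of a disjunctive sum is the nim-sum of the parts.
Combined value = 0 ⊕ 2 = 2.

2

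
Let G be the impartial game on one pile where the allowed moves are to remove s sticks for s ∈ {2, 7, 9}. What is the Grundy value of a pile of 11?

3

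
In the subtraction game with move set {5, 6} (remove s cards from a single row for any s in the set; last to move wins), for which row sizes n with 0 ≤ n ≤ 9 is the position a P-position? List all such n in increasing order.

0, 1, 2, 3, 4

Grundy values for subtraction set {5, 6}:
g(0) = mex{} = 0
g(1) = mex{} = 0
g(2) = mex{} = 0
g(3) = mex{} = 0
g(4) = mex{} = 0
g(5) = mex{0} = 1
g(6) = mex{0} = 1
g(7) = mex{0} = 1
g(8) = mex{0} = 1
g(9) = mex{0} = 1
The P-positions (g = 0) in 0..9 are 0, 1, 2, 3, 4.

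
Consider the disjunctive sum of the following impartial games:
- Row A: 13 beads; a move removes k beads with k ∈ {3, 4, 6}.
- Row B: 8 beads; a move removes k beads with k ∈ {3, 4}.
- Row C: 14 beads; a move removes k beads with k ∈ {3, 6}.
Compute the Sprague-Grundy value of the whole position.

0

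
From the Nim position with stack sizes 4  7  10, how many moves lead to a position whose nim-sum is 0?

Compute the nim-sum pairwise:
4 XOR 7 = 3
3 XOR 10 = 9
The overall nim-sum is X = 9. A stack of size p has a winning move iff p XOR X < p (reduce it to p XOR X).
  4: 4 XOR 9 = 13 ≥ 4 — no move.
  7: 7 XOR 9 = 14 ≥ 7 — no move.
  10: 10 XOR 9 = 3 < 10 — winning move (to 3).
That gives 1 winning move.

1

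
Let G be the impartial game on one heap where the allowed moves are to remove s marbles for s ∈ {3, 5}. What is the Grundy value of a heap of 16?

0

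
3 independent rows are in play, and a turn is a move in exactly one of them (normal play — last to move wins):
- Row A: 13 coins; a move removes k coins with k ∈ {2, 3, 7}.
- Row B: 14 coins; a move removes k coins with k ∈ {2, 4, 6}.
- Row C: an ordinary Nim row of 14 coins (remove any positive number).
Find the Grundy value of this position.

Grundy values for row A (subtraction set {2, 3, 7}):
k:     0  1  2  3  4  5  6  7  8  9 10 11 12 13
g(k):  0  0  1  1  2  0  0  1  1  2  0  0  1  1
So g(13) = 1.
Build the Grundy sequence for row B with g(k) = mex{g(k−s) : s ∈ {2, 4, 6}, s ≤ k}:
k:     0  1  2  3  4  5  6  7  8  9 10 11 12 13 14
g(k):  0  0  1  1  2  2  3  3  0  0  1  1  2  2  3
So g(14) = 3.
Row C is a plain Nim row of size 14, so its Grundy value is 14.
By the Sprague-Grundy theorem, the Grundy value of a sum of independent games is the XOR of the component values.
Combined value = 1 ⊕ 3 ⊕ 14 = 12.

12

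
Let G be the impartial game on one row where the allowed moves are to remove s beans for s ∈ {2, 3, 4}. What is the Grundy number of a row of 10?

2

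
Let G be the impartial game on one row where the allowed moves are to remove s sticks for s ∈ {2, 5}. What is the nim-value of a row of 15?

0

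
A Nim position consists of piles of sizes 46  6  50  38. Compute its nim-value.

Compute the nim-sum pairwise:
46 ^ 6 = 40
40 ^ 50 = 26
26 ^ 38 = 60

60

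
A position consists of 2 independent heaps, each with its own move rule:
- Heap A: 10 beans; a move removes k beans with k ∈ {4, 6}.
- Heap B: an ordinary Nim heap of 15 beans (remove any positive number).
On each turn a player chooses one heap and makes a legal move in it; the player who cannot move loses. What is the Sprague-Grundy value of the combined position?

15

For heap A, compute g(0), g(1), … with moves {4, 6}:
g(0) = mex{} = 0
g(1) = mex{} = 0
g(2) = mex{} = 0
g(3) = mex{} = 0
g(4) = mex{0} = 1
g(5) = mex{0} = 1
g(6) = mex{0} = 1
g(7) = mex{0} = 1
g(8) = mex{0,1} = 2
g(9) = mex{0,1} = 2
g(10) = mex{1} = 0
So g(10) = 0.
Heap B is a plain Nim heap of size 15, so its Grundy value is 15.
By the Sprague-Grundy theorem, the Grundy value of a sum of independent games is the XOR of the component values.
Combined value = 0 ⊕ 15 = 15.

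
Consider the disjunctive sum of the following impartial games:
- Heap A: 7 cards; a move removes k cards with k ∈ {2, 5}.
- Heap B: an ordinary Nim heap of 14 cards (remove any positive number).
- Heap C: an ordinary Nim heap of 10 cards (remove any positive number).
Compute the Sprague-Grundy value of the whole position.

Build the Grundy sequence for heap A with g(k) = mex{g(k−s) : s ∈ {2, 5}, s ≤ k}:
g(0) = mex{} = 0
g(1) = mex{} = 0
g(2) = mex{0} = 1
g(3) = mex{0} = 1
g(4) = mex{1} = 0
g(5) = mex{0,1} = 2
g(6) = mex{0} = 1
g(7) = mex{1,2} = 0
So g(7) = 0.
Heap B is a plain Nim heap of size 14, so its Grundy value is 14.
Heap C is a plain Nim heap of size 10, so its Grundy value is 10.
The value of a disjunctive sum is the nim-sum of the parts.
Combined value = 0 XOR 14 XOR 10 = 4.

4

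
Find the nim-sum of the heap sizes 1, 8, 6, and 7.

Nim-sum: 1 ^ 8 ^ 6 ^ 7 = 8.

8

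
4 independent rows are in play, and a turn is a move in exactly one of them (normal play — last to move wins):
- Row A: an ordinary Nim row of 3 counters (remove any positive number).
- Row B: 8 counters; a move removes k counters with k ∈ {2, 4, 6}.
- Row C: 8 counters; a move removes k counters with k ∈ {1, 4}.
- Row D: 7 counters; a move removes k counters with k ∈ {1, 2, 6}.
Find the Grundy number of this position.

Row A is a plain Nim row of size 3, so its Grundy value is 3.
Build the Grundy sequence for row B with g(k) = mex{g(k−s) : s ∈ {2, 4, 6}, s ≤ k}:
k:     0  1  2  3  4  5  6  7  8
g(k):  0  0  1  1  2  2  3  3  0
So g(8) = 0.
Build the Grundy sequence for row C with g(k) = mex{g(k−s) : s ∈ {1, 4}, s ≤ k}:
g(0) = mex{} = 0
g(1) = mex{0} = 1
g(2) = mex{1} = 0
g(3) = mex{0} = 1
g(4) = mex{0,1} = 2
g(5) = mex{1,2} = 0
g(6) = mex{0} = 1
g(7) = mex{1} = 0
g(8) = mex{0,2} = 1
So g(8) = 1.
For row D, compute g(0), g(1), … with moves {1, 2, 6}:
g(0) = mex{} = 0
g(1) = mex{0} = 1
g(2) = mex{0,1} = 2
g(3) = mex{1,2} = 0
g(4) = mex{0,2} = 1
g(5) = mex{0,1} = 2
g(6) = mex{0,1,2} = 3
g(7) = mex{1,2,3} = 0
So g(7) = 0.
By the Sprague-Grundy theorem, the Grundy value of a sum of independent games is the XOR of the component values.
Combined value = 3 ⊕ 0 ⊕ 1 ⊕ 0 = 2.

2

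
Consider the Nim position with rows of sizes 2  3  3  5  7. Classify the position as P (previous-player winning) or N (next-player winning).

In binary:
  010  (2)
  011  (3)
  011  (3)
  101  (5)
  111  (7)
  ---
  000  (0)
The nim-sum is 0, so this is a P-position: the player to move is in a losing position under optimal play.

P-position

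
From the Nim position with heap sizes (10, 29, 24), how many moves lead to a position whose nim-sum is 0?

In binary:
  01010  (10)
  11101  (29)
  11000  (24)
  -----
  01111  (15)
The overall nim-sum is X = 15. A heap of size p has a winning move iff p XOR X < p (reduce it to p XOR X).
  10: 10 XOR 15 = 5 < 10 — winning move (to 5).
  29: 29 XOR 15 = 18 < 29 — winning move (to 18).
  24: 24 XOR 15 = 23 < 24 — winning move (to 23).
That gives 3 winning moves.

3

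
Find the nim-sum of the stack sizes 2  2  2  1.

3

Nim-sum: 2 ^ 2 ^ 2 ^ 1 = 3.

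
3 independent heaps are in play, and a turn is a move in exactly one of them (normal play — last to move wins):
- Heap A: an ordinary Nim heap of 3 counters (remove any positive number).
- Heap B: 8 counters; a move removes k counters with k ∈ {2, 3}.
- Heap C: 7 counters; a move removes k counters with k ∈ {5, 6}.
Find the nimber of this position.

3

Heap A is a plain Nim heap of size 3, so its Grundy value is 3.
Grundy values for heap B (subtraction set {2, 3}):
k:     0  1  2  3  4  5  6  7  8
g(k):  0  0  1  1  2  0  0  1  1
So g(8) = 1.
Grundy values for heap C (subtraction set {5, 6}):
g(0) = mex{} = 0
g(1) = mex{} = 0
g(2) = mex{} = 0
g(3) = mex{} = 0
g(4) = mex{} = 0
g(5) = mex{0} = 1
g(6) = mex{0} = 1
g(7) = mex{0} = 1
So g(7) = 1.
The value of a disjunctive sum is the nim-sum of the parts.
Combined value = 3 ⊕ 1 ⊕ 1 = 3.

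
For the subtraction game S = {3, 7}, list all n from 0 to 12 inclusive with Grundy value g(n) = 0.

0, 1, 2, 6, 10, 11, 12

Compute g(0), g(1), … for moves {3, 7}:
g(0) = mex{} = 0
g(1) = mex{} = 0
g(2) = mex{} = 0
g(3) = mex{0} = 1
g(4) = mex{0} = 1
g(5) = mex{0} = 1
g(6) = mex{1} = 0
g(7) = mex{0,1} = 2
g(8) = mex{0,1} = 2
g(9) = mex{0} = 1
g(10) = mex{1,2} = 0
g(11) = mex{1,2} = 0
g(12) = mex{1} = 0
The P-positions (g = 0) in 0..12 are 0, 1, 2, 6, 10, 11, 12.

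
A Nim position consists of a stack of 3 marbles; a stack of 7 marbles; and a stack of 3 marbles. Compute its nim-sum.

7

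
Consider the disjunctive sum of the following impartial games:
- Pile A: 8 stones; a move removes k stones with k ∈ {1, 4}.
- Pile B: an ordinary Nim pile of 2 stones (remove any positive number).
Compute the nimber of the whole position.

3

Build the Grundy sequence for pile A with g(k) = mex{g(k−s) : s ∈ {1, 4}, s ≤ k}:
g(0) = mex{} = 0
g(1) = mex{0} = 1
g(2) = mex{1} = 0
g(3) = mex{0} = 1
g(4) = mex{0,1} = 2
g(5) = mex{1,2} = 0
g(6) = mex{0} = 1
g(7) = mex{1} = 0
g(8) = mex{0,2} = 1
So g(8) = 1.
Pile B is a plain Nim pile of size 2, so its Grundy value is 2.
The value of a disjunctive sum is the nim-sum of the parts.
Combined value = 1 XOR 2 = 3.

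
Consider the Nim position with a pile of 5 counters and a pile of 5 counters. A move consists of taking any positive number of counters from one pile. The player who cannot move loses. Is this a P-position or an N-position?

Nim-sum: 5 ^ 5 = 0.
The nim-sum is 0, so this is a P-position: the player to move is in a losing position under optimal play.

P-position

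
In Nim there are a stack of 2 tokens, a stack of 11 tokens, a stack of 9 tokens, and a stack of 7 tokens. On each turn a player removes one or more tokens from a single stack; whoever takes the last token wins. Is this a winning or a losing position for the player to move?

Winning position

Nim-sum: 2 XOR 11 XOR 9 XOR 7 = 7.
The nim-sum is 7 ≠ 0, so this is an N-position: the player to move can win.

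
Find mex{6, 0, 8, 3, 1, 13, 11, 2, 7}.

The values 0, 1, 2, 3 are all present; 4 is the first non-negative integer missing from the set.

4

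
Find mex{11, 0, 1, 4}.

2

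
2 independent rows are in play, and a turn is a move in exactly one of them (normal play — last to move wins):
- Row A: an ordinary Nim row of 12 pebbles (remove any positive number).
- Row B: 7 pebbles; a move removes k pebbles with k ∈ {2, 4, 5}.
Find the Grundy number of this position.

12

Row A is a plain Nim row of size 12, so its Grundy value is 12.
Build the Grundy sequence for row B with g(k) = mex{g(k−s) : s ∈ {2, 4, 5}, s ≤ k}:
g(0) = mex{} = 0
g(1) = mex{} = 0
g(2) = mex{0} = 1
g(3) = mex{0} = 1
g(4) = mex{0,1} = 2
g(5) = mex{0,1} = 2
g(6) = mex{0,1,2} = 3
g(7) = mex{1,2} = 0
So g(7) = 0.
By the Sprague-Grundy theorem, the Grundy value of a sum of independent games is the XOR of the component values.
Combined value = 12 XOR 0 = 12.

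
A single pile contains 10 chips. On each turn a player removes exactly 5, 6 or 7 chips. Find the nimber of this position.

Compute g(0), g(1), … for moves {5, 6, 7}:
k:     0  1  2  3  4  5  6  7  8  9 10
g(k):  0  0  0  0  0  1  1  1  1  1  2
So g(10) = 2.

2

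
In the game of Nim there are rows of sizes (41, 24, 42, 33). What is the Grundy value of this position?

58

In binary:
  101001  (41)
  011000  (24)
  101010  (42)
  100001  (33)
  ------
  111010  (58)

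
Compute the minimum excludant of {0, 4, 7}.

0 is in the set but 1 is not, so the mex is 1.

1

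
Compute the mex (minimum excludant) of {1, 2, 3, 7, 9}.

0

0 is not in the set, so the mex is 0.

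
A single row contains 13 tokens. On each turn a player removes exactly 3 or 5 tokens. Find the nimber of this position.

1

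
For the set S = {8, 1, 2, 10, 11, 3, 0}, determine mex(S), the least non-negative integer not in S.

4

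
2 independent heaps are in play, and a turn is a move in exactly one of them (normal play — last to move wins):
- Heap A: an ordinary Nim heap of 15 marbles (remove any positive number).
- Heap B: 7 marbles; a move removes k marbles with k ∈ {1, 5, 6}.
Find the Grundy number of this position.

12

Heap A is a plain Nim heap of size 15, so its Grundy value is 15.
Grundy values for heap B (subtraction set {1, 5, 6}):
k:     0  1  2  3  4  5  6  7
g(k):  0  1  0  1  0  1  2  3
So g(7) = 3.
The value of a disjunctive sum is the nim-sum of the parts.
Combined value = 15 XOR 3 = 12.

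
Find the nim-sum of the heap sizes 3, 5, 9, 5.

10

Write each in binary and XOR column by column:
  0011  (3)
  0101  (5)
  1001  (9)
  0101  (5)
  ----
  1010  (10)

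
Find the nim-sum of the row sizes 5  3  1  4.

3

Write each in binary and XOR column by column:
  101  (5)
  011  (3)
  001  (1)
  100  (4)
  ---
  011  (3)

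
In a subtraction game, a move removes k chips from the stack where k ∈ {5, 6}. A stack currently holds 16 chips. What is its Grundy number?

Compute g(0), g(1), … for moves {5, 6}:
k:     0  1  2  3  4  5  6  7  8  9 10 11 12 13 14 15 16
g(k):  0  0  0  0  0  1  1  1  1  1  2  0  0  0  0  0  1
So g(16) = 1.

1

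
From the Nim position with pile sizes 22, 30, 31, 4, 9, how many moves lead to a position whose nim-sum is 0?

Compute the nim-sum pairwise:
22 XOR 30 = 8
8 XOR 31 = 23
23 XOR 4 = 19
19 XOR 9 = 26
The overall nim-sum is X = 26. A pile of size p has a winning move iff p XOR X < p (reduce it to p XOR X).
  22: 22 XOR 26 = 12 < 22 — winning move (to 12).
  30: 30 XOR 26 = 4 < 30 — winning move (to 4).
  31: 31 XOR 26 = 5 < 31 — winning move (to 5).
  4: 4 XOR 26 = 30 ≥ 4 — no move.
  9: 9 XOR 26 = 19 ≥ 9 — no move.
That gives 3 winning moves.

3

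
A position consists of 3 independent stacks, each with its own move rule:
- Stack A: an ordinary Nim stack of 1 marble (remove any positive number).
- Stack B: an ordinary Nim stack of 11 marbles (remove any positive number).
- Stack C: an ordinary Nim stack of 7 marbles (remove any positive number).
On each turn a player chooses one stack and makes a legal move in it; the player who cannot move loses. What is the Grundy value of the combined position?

Stack A is a plain Nim stack of size 1, so its Grundy value is 1.
Stack B is a plain Nim stack of size 11, so its Grundy value is 11.
Stack C is a plain Nim stack of size 7, so its Grundy value is 7.
The value of a disjunctive sum is the nim-sum of the parts.
Combined value = 1 ⊕ 11 ⊕ 7 = 13.

13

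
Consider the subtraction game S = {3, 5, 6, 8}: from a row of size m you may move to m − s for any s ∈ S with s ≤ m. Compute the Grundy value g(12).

0

Grundy values for subtraction set {3, 5, 6, 8}:
g(0) = mex{} = 0
g(1) = mex{} = 0
g(2) = mex{} = 0
g(3) = mex{0} = 1
g(4) = mex{0} = 1
g(5) = mex{0} = 1
g(6) = mex{0,1} = 2
g(7) = mex{0,1} = 2
g(8) = mex{0,1} = 2
g(9) = mex{0,1,2} = 3
g(10) = mex{0,1,2} = 3
g(11) = mex{1,2} = 0
g(12) = mex{1,2,3} = 0
So g(12) = 0.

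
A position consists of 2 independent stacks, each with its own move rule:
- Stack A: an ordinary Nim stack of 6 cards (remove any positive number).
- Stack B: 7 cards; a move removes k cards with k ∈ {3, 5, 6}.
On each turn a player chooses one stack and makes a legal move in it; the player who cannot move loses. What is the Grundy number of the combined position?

4

Stack A is a plain Nim stack of size 6, so its Grundy value is 6.
Grundy values for stack B (subtraction set {3, 5, 6}):
g(0) = mex{} = 0
g(1) = mex{} = 0
g(2) = mex{} = 0
g(3) = mex{0} = 1
g(4) = mex{0} = 1
g(5) = mex{0} = 1
g(6) = mex{0,1} = 2
g(7) = mex{0,1} = 2
So g(7) = 2.
By the Sprague-Grundy theorem, the Grundy value of a sum of independent games is the XOR of the component values.
Combined value = 6 ⊕ 2 = 4.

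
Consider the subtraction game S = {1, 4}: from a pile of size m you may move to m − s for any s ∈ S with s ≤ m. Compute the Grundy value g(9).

Compute g(0), g(1), … for moves {1, 4}:
g(0) = mex{} = 0
g(1) = mex{0} = 1
g(2) = mex{1} = 0
g(3) = mex{0} = 1
g(4) = mex{0,1} = 2
g(5) = mex{1,2} = 0
g(6) = mex{0} = 1
g(7) = mex{1} = 0
g(8) = mex{0,2} = 1
g(9) = mex{0,1} = 2
So g(9) = 2.

2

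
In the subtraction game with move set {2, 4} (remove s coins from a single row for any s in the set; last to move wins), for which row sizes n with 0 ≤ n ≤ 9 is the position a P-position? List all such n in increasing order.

Build the Grundy sequence with g(k) = mex{g(k−s) : s ∈ {2, 4}, s ≤ k}:
k:     0  1  2  3  4  5  6  7  8  9
g(k):  0  0  1  1  2  2  0  0  1  1
The P-positions (g = 0) in 0..9 are 0, 1, 6, 7.

0, 1, 6, 7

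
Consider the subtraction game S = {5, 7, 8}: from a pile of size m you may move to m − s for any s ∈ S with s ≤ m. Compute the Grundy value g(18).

1

Build the Grundy sequence with g(k) = mex{g(k−s) : s ∈ {5, 7, 8}, s ≤ k}:
k:     0  1  2  3  4  5  6  7  8  9 10 11 12 13 14 15 16 17 18
g(k):  0  0  0  0  0  1  1  1  1  1  2  2  2  0  0  0  0  0  1
So g(18) = 1.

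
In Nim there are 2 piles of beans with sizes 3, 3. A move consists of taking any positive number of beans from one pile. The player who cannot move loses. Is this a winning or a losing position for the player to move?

Nim-sum: 3 XOR 3 = 0.
The nim-sum is 0, so this is a P-position: the player to move is in a losing position under optimal play.

Losing position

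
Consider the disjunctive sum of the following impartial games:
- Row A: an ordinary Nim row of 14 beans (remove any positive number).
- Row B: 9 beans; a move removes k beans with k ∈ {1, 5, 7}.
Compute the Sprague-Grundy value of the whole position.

Row A is a plain Nim row of size 14, so its Grundy value is 14.
Build the Grundy sequence for row B with g(k) = mex{g(k−s) : s ∈ {1, 5, 7}, s ≤ k}:
g(0) = mex{} = 0
g(1) = mex{0} = 1
g(2) = mex{1} = 0
g(3) = mex{0} = 1
g(4) = mex{1} = 0
g(5) = mex{0} = 1
g(6) = mex{1} = 0
g(7) = mex{0} = 1
g(8) = mex{1} = 0
g(9) = mex{0} = 1
So g(9) = 1.
The value of a disjunctive sum is the nim-sum of the parts.
Combined value = 14 XOR 1 = 15.

15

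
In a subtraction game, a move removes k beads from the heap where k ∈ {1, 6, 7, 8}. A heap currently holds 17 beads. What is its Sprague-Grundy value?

0

Grundy values for subtraction set {1, 6, 7, 8}:
k:     0  1  2  3  4  5  6  7  8  9 10 11 12 13 14 15 16 17
g(k):  0  1  0  1  0  1  2  3  2  3  2  3  4  0  1  0  1  0
So g(17) = 0.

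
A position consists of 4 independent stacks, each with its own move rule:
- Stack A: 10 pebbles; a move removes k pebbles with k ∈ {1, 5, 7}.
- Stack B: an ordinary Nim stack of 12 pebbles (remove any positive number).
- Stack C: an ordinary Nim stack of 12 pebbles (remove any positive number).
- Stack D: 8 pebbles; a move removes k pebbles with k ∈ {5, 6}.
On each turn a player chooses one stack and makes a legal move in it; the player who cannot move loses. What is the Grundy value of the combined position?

Grundy values for stack A (subtraction set {1, 5, 7}):
k:     0  1  2  3  4  5  6  7  8  9 10
g(k):  0  1  0  1  0  1  0  1  0  1  0
So g(10) = 0.
Stack B is a plain Nim stack of size 12, so its Grundy value is 12.
Stack C is a plain Nim stack of size 12, so its Grundy value is 12.
Build the Grundy sequence for stack D with g(k) = mex{g(k−s) : s ∈ {5, 6}, s ≤ k}:
g(0) = mex{} = 0
g(1) = mex{} = 0
g(2) = mex{} = 0
g(3) = mex{} = 0
g(4) = mex{} = 0
g(5) = mex{0} = 1
g(6) = mex{0} = 1
g(7) = mex{0} = 1
g(8) = mex{0} = 1
So g(8) = 1.
By the Sprague-Grundy theorem, the Grundy value of a sum of independent games is the XOR of the component values.
Combined value = 0 ⊕ 12 ⊕ 12 ⊕ 1 = 1.

1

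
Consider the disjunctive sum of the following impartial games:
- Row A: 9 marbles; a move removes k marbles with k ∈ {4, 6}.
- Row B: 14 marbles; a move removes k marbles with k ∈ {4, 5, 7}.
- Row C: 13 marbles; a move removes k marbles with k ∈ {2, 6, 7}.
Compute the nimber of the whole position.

Build the Grundy sequence for row A with g(k) = mex{g(k−s) : s ∈ {4, 6}, s ≤ k}:
k:     0  1  2  3  4  5  6  7  8  9
g(k):  0  0  0  0  1  1  1  1  2  2
So g(9) = 2.
Grundy values for row B (subtraction set {4, 5, 7}):
k:     0  1  2  3  4  5  6  7  8  9 10 11 12 13 14
g(k):  0  0  0  0  1  1  1  1  2  2  2  0  0  0  0
So g(14) = 0.
Build the Grundy sequence for row C with g(k) = mex{g(k−s) : s ∈ {2, 6, 7}, s ≤ k}:
k:     0  1  2  3  4  5  6  7  8  9 10 11 12 13
g(k):  0  0  1  1  0  0  1  1  2  0  3  1  2  0
So g(13) = 0.
By the Sprague-Grundy theorem, the Grundy value of a sum of independent games is the XOR of the component values.
Combined value = 2 XOR 0 XOR 0 = 2.

2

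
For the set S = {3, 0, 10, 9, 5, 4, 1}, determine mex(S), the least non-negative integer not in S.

2

The values 0, 1 are all present; 2 is the first non-negative integer missing from the set.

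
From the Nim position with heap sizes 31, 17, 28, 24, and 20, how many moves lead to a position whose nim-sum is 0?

5

Write each in binary and XOR column by column:
  11111  (31)
  10001  (17)
  11100  (28)
  11000  (24)
  10100  (20)
  -----
  11110  (30)
The overall nim-sum is X = 30. A heap of size p has a winning move iff p XOR X < p (reduce it to p XOR X).
  31: 31 XOR 30 = 1 < 31 — winning move (to 1).
  17: 17 XOR 30 = 15 < 17 — winning move (to 15).
  28: 28 XOR 30 = 2 < 28 — winning move (to 2).
  24: 24 XOR 30 = 6 < 24 — winning move (to 6).
  20: 20 XOR 30 = 10 < 20 — winning move (to 10).
That gives 5 winning moves.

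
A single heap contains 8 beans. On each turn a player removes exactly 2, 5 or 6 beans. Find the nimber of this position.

0

Compute g(0), g(1), … for moves {2, 5, 6}:
g(0) = mex{} = 0
g(1) = mex{} = 0
g(2) = mex{0} = 1
g(3) = mex{0} = 1
g(4) = mex{1} = 0
g(5) = mex{0,1} = 2
g(6) = mex{0} = 1
g(7) = mex{0,1,2} = 3
g(8) = mex{1} = 0
So g(8) = 0.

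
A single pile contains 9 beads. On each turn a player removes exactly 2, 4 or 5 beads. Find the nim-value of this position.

1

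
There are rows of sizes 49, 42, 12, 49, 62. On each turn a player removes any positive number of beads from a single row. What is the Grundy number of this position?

24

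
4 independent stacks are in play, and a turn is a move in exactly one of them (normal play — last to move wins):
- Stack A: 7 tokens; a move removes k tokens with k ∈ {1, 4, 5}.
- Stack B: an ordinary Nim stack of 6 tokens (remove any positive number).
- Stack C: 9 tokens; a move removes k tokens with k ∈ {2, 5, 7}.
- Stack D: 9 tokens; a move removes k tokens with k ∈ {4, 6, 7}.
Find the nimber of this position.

5

Build the Grundy sequence for stack A with g(k) = mex{g(k−s) : s ∈ {1, 4, 5}, s ≤ k}:
g(0) = mex{} = 0
g(1) = mex{0} = 1
g(2) = mex{1} = 0
g(3) = mex{0} = 1
g(4) = mex{0,1} = 2
g(5) = mex{0,1,2} = 3
g(6) = mex{0,1,3} = 2
g(7) = mex{0,1,2} = 3
So g(7) = 3.
Stack B is a plain Nim stack of size 6, so its Grundy value is 6.
Grundy values for stack C (subtraction set {2, 5, 7}):
g(0) = mex{} = 0
g(1) = mex{} = 0
g(2) = mex{0} = 1
g(3) = mex{0} = 1
g(4) = mex{1} = 0
g(5) = mex{0,1} = 2
g(6) = mex{0} = 1
g(7) = mex{0,1,2} = 3
g(8) = mex{0,1} = 2
g(9) = mex{0,1,3} = 2
So g(9) = 2.
For stack D, compute g(0), g(1), … with moves {4, 6, 7}:
k:     0  1  2  3  4  5  6  7  8  9
g(k):  0  0  0  0  1  1  1  1  2  2
So g(9) = 2.
The value of a disjunctive sum is the nim-sum of the parts.
Combined value = 3 XOR 6 XOR 2 XOR 2 = 5.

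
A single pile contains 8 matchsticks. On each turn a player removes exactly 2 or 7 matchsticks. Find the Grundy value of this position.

2

Compute g(0), g(1), … for moves {2, 7}:
k:     0  1  2  3  4  5  6  7  8
g(k):  0  0  1  1  0  0  1  1  2
So g(8) = 2.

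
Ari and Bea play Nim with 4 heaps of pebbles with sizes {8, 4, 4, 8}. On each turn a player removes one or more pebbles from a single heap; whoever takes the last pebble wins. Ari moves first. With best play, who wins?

Bea wins

Bitwise XOR of the heap sizes:
  1000  (8)
  0100  (4)
  0100  (4)
  1000  (8)
  ----
  0000  (0)
The nim-sum is 0, so this is a P-position: the player to move is in a losing position under optimal play; Ari is about to move from it and so loses — Bea wins.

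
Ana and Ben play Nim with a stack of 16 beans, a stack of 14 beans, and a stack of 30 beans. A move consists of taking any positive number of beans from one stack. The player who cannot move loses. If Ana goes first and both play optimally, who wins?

Ben wins

Write each in binary and XOR column by column:
  10000  (16)
  01110  (14)
  11110  (30)
  -----
  00000  (0)
The nim-sum is 0, so this is a P-position: the player to move is in a losing position under optimal play; Ana is about to move from it and so loses — Ben wins.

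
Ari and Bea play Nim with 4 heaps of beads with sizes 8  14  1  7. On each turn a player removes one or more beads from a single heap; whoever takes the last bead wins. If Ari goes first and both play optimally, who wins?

Bea wins

Nim-sum: 8 ^ 14 ^ 1 ^ 7 = 0.
The nim-sum is 0, so this is a P-position: the player to move is in a losing position under optimal play; Ari is about to move from it and so loses — Bea wins.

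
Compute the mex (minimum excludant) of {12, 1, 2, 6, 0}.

The values 0, 1, 2 are all present; 3 is the first non-negative integer missing from the set.

3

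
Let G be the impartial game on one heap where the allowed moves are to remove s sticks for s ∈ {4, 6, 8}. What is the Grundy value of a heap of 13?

Grundy values for subtraction set {4, 6, 8}:
k:     0  1  2  3  4  5  6  7  8  9 10 11 12 13
g(k):  0  0  0  0  1  1  1  1  2  2  2  2  0  0
So g(13) = 0.

0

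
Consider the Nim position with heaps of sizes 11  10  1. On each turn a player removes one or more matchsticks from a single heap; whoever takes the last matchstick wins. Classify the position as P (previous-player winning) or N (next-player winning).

Nim-sum: 11 XOR 10 XOR 1 = 0.
The nim-sum is 0, so this is a P-position: the player to move is in a losing position under optimal play.

P-position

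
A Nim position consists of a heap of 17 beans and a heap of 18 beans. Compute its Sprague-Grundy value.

3

Nim-sum: 17 ⊕ 18 = 3.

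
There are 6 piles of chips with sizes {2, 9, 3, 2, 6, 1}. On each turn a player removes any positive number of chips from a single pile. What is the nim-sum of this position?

Nim-sum: 2 ^ 9 ^ 3 ^ 2 ^ 6 ^ 1 = 13.

13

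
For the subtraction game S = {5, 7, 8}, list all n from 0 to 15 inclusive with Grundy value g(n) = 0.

0, 1, 2, 3, 4, 13, 14, 15

Compute g(0), g(1), … for moves {5, 7, 8}:
k:     0  1  2  3  4  5  6  7  8  9 10 11 12 13 14 15
g(k):  0  0  0  0  0  1  1  1  1  1  2  2  2  0  0  0
The P-positions (g = 0) in 0..15 are 0, 1, 2, 3, 4, 13, 14, 15.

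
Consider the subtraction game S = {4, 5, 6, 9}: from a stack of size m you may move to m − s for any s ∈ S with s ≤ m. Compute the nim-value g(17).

1

Build the Grundy sequence with g(k) = mex{g(k−s) : s ∈ {4, 5, 6, 9}, s ≤ k}:
k:     0  1  2  3  4  5  6  7  8  9 10 11 12 13 14 15 16 17
g(k):  0  0  0  0  1  1  1  1  2  2  2  2  3  0  0  0  0  1
So g(17) = 1.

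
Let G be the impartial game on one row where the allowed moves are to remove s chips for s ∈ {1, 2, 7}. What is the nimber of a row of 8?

2

Grundy values for subtraction set {1, 2, 7}:
k:     0  1  2  3  4  5  6  7  8
g(k):  0  1  2  0  1  2  0  1  2
So g(8) = 2.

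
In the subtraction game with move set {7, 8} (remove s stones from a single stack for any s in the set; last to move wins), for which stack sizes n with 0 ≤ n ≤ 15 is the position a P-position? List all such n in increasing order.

0, 1, 2, 3, 4, 5, 6, 15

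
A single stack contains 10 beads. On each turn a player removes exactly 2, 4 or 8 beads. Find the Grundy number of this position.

2

Compute g(0), g(1), … for moves {2, 4, 8}:
k:     0  1  2  3  4  5  6  7  8  9 10
g(k):  0  0  1  1  2  2  0  0  1  1  2
So g(10) = 2.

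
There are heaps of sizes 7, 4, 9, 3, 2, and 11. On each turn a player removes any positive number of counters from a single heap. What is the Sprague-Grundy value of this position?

0

Compute the nim-sum pairwise:
7 XOR 4 = 3
3 XOR 9 = 10
10 XOR 3 = 9
9 XOR 2 = 11
11 XOR 11 = 0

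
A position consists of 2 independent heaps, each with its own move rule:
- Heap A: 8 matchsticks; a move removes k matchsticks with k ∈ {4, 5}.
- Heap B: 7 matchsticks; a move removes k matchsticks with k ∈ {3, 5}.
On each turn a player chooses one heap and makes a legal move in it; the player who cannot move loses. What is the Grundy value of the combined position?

Build the Grundy sequence for heap A with g(k) = mex{g(k−s) : s ∈ {4, 5}, s ≤ k}:
g(0) = mex{} = 0
g(1) = mex{} = 0
g(2) = mex{} = 0
g(3) = mex{} = 0
g(4) = mex{0} = 1
g(5) = mex{0} = 1
g(6) = mex{0} = 1
g(7) = mex{0} = 1
g(8) = mex{0,1} = 2
So g(8) = 2.
Build the Grundy sequence for heap B with g(k) = mex{g(k−s) : s ∈ {3, 5}, s ≤ k}:
g(0) = mex{} = 0
g(1) = mex{} = 0
g(2) = mex{} = 0
g(3) = mex{0} = 1
g(4) = mex{0} = 1
g(5) = mex{0} = 1
g(6) = mex{0,1} = 2
g(7) = mex{0,1} = 2
So g(7) = 2.
The value of a disjunctive sum is the nim-sum of the parts.
Combined value = 2 ⊕ 2 = 0.

0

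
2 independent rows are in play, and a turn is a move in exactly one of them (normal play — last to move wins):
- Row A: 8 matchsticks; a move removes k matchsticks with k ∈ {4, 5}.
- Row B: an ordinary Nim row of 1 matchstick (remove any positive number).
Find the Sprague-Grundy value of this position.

3

Grundy values for row A (subtraction set {4, 5}):
g(0) = mex{} = 0
g(1) = mex{} = 0
g(2) = mex{} = 0
g(3) = mex{} = 0
g(4) = mex{0} = 1
g(5) = mex{0} = 1
g(6) = mex{0} = 1
g(7) = mex{0} = 1
g(8) = mex{0,1} = 2
So g(8) = 2.
Row B is a plain Nim row of size 1, so its Grundy value is 1.
The value of a disjunctive sum is the nim-sum of the parts.
Combined value = 2 ⊕ 1 = 3.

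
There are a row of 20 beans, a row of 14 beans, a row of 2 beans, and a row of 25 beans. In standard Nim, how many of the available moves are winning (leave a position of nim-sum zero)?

Bitwise XOR of the heap sizes:
  10100  (20)
  01110  (14)
  00010  (2)
  11001  (25)
  -----
  00001  (1)
The overall nim-sum is X = 1. A row of size p has a winning move iff p XOR X < p (reduce it to p XOR X).
  20: 20 XOR 1 = 21 ≥ 20 — no move.
  14: 14 XOR 1 = 15 ≥ 14 — no move.
  2: 2 XOR 1 = 3 ≥ 2 — no move.
  25: 25 XOR 1 = 24 < 25 — winning move (to 24).
That gives 1 winning move.

1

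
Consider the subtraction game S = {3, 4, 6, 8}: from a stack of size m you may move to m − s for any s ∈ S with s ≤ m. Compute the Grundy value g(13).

Grundy values for subtraction set {3, 4, 6, 8}:
k:     0  1  2  3  4  5  6  7  8  9 10 11 12 13
g(k):  0  0  0  1  1  1  2  2  2  3  3  0  0  0
So g(13) = 0.

0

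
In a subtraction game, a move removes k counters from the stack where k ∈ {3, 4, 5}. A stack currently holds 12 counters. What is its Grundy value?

1

Build the Grundy sequence with g(k) = mex{g(k−s) : s ∈ {3, 4, 5}, s ≤ k}:
k:     0  1  2  3  4  5  6  7  8  9 10 11 12
g(k):  0  0  0  1  1  1  2  2  0  0  0  1  1
So g(12) = 1.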